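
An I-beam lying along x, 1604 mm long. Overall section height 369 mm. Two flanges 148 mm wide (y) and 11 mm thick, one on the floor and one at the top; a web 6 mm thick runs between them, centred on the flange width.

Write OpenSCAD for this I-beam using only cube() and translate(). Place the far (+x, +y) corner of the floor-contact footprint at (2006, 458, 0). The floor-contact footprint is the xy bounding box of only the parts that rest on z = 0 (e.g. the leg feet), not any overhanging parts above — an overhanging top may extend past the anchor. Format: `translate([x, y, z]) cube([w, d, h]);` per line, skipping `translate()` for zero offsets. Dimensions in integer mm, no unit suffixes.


translate([402, 310, 0]) cube([1604, 148, 11]);
translate([402, 381, 11]) cube([1604, 6, 347]);
translate([402, 310, 358]) cube([1604, 148, 11]);


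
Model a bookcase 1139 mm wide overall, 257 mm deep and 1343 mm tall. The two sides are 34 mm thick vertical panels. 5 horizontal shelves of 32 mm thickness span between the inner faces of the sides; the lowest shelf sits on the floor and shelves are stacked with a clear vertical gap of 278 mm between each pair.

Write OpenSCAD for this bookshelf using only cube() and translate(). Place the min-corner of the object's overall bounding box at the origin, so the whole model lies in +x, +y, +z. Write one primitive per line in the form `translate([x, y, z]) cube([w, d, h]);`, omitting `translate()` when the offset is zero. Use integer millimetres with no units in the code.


cube([34, 257, 1343]);
translate([1105, 0, 0]) cube([34, 257, 1343]);
translate([34, 0, 0]) cube([1071, 257, 32]);
translate([34, 0, 310]) cube([1071, 257, 32]);
translate([34, 0, 620]) cube([1071, 257, 32]);
translate([34, 0, 930]) cube([1071, 257, 32]);
translate([34, 0, 1240]) cube([1071, 257, 32]);


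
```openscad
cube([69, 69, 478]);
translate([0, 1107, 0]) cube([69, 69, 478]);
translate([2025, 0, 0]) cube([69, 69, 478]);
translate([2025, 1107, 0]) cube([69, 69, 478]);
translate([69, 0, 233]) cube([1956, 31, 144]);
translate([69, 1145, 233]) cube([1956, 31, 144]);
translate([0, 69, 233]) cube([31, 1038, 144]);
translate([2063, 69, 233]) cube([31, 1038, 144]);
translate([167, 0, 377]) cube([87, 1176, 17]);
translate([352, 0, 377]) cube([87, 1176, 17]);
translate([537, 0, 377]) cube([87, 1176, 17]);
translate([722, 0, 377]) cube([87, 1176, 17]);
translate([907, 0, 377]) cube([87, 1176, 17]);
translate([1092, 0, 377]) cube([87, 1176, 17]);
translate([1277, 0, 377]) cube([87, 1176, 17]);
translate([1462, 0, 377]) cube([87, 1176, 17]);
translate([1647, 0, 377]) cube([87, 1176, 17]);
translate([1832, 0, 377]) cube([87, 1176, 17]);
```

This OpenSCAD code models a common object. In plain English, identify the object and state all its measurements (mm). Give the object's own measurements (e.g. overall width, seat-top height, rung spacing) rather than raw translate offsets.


A bed frame 2094 mm long (x) by 1176 mm wide (y). Four 69×69 mm corner posts, 478 mm tall, at the corners of the footprint. Four rails of 31 mm thickness and 144 mm height run between adjacent posts with their undersides at z = 233 mm, their outer faces flush with the outside of the frame (the two x-running rails run between the posts' inner faces; the two y-running rails run between the posts' inner faces). 10 slats, each 87 mm wide (x) and 17 mm thick, lie across the top of the two x-running rails, running the full 1176 mm width of the frame in y; along x they sit between the end posts with a 98 mm gap after the −x posts and between neighbouring slats, leaving 106 mm before the +x posts.


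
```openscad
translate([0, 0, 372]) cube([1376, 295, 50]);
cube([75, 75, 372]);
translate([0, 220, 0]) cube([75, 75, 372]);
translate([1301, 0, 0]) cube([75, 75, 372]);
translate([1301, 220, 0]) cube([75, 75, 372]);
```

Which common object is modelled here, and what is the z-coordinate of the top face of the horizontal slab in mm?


A bench. The seat-top height is 422 mm.

A long slab on four corner posts — a bench. The slab sits at z = 372 with thickness 50, so the top is 372 + 50 = 422 mm.


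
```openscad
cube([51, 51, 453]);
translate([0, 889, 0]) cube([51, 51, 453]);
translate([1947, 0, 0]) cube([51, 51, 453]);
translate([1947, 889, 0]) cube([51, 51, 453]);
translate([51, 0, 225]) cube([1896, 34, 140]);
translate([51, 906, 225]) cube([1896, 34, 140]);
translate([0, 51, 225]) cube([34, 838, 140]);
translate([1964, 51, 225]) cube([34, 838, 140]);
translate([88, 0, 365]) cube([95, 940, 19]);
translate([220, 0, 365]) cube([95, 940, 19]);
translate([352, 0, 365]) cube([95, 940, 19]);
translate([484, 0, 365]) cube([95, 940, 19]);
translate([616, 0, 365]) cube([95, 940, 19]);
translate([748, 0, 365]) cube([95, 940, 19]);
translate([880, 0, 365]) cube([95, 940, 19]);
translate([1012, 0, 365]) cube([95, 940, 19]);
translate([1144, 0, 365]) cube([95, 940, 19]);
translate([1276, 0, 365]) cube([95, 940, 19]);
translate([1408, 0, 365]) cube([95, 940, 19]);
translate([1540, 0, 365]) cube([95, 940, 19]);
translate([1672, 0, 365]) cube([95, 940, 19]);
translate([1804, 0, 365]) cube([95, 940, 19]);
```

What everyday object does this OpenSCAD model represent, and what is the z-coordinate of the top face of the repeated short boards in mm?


A bed frame. The slat-top height is 384 mm.

Four posts, four rails, and a row of slats — a bed frame. Slats sit on the rails at z = 225 + 140 = 365; with slat thickness 19, the top is 384 mm.


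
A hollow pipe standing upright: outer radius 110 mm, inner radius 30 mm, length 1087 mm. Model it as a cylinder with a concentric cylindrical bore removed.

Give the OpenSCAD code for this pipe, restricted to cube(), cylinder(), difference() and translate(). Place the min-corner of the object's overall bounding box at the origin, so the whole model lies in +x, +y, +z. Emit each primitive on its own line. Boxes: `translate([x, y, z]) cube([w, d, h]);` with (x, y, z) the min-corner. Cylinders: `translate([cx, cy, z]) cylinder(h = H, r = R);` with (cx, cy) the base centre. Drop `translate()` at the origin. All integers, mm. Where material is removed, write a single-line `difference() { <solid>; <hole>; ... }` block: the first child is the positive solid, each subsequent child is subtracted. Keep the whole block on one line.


difference() { translate([110, 110, 0]) cylinder(h = 1087, r = 110); translate([110, 110, 0]) cylinder(h = 1087, r = 30); }


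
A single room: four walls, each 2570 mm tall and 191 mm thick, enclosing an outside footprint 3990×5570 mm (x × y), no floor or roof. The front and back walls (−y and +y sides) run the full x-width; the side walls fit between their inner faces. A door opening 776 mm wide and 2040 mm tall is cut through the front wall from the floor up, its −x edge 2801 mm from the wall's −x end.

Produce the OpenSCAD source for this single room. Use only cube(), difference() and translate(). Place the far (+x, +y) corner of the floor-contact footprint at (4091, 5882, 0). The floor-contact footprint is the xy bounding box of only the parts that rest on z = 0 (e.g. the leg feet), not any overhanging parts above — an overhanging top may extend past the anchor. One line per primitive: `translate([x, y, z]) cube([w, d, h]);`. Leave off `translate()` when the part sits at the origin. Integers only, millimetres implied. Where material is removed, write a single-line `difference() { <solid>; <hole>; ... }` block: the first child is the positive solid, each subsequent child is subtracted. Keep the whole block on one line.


difference() { translate([101, 312, 0]) cube([3990, 191, 2570]); translate([2902, 312, 0]) cube([776, 191, 2040]); }
translate([101, 5691, 0]) cube([3990, 191, 2570]);
translate([101, 503, 0]) cube([191, 5188, 2570]);
translate([3900, 503, 0]) cube([191, 5188, 2570]);


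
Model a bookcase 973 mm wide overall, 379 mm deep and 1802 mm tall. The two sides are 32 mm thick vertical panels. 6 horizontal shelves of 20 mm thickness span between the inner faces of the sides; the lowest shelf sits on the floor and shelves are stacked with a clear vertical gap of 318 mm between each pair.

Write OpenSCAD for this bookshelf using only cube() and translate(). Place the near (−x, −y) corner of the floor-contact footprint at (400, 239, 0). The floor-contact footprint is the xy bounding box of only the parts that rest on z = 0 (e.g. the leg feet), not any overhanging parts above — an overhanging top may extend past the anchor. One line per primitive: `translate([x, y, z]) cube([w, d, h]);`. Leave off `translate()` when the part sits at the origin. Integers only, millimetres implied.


translate([400, 239, 0]) cube([32, 379, 1802]);
translate([1341, 239, 0]) cube([32, 379, 1802]);
translate([432, 239, 0]) cube([909, 379, 20]);
translate([432, 239, 338]) cube([909, 379, 20]);
translate([432, 239, 676]) cube([909, 379, 20]);
translate([432, 239, 1014]) cube([909, 379, 20]);
translate([432, 239, 1352]) cube([909, 379, 20]);
translate([432, 239, 1690]) cube([909, 379, 20]);


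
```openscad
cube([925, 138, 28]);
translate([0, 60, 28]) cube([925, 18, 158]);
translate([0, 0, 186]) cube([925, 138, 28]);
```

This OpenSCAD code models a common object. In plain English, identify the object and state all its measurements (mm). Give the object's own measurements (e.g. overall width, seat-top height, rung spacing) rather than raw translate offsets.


An I-beam lying along x, 925 mm long. Overall section height 214 mm. Two flanges 138 mm wide (y) and 28 mm thick, one on the floor and one at the top; a web 18 mm thick runs between them, centred on the flange width.


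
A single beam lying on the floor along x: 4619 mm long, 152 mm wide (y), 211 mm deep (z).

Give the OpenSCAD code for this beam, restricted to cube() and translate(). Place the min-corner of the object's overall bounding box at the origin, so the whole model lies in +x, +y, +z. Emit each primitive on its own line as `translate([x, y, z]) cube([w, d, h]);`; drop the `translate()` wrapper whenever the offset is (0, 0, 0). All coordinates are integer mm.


cube([4619, 152, 211]);


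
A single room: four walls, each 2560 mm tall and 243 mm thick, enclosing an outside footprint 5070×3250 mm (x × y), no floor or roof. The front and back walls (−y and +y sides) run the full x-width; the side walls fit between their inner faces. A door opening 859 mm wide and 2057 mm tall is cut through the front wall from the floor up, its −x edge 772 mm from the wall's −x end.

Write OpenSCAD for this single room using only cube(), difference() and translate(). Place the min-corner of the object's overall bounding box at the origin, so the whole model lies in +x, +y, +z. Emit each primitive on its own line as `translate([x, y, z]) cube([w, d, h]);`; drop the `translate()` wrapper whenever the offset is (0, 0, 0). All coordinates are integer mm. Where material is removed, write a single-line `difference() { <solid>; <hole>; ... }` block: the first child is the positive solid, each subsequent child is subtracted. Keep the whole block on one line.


difference() { cube([5070, 243, 2560]); translate([772, 0, 0]) cube([859, 243, 2057]); }
translate([0, 3007, 0]) cube([5070, 243, 2560]);
translate([0, 243, 0]) cube([243, 2764, 2560]);
translate([4827, 243, 0]) cube([243, 2764, 2560]);


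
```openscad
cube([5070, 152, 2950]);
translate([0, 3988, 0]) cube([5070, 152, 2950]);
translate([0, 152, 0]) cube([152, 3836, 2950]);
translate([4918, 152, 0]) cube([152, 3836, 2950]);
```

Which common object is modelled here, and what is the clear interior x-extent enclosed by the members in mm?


A house (or room) frame. The interior width is 4766 mm.

Four 2950 mm walls enclosing a rectangle with no floor or roof — a room or house frame. Outside width is 5070 mm and wall thickness is 152 mm, so the interior width is 5070 − 2 × 152 = 4766 mm.


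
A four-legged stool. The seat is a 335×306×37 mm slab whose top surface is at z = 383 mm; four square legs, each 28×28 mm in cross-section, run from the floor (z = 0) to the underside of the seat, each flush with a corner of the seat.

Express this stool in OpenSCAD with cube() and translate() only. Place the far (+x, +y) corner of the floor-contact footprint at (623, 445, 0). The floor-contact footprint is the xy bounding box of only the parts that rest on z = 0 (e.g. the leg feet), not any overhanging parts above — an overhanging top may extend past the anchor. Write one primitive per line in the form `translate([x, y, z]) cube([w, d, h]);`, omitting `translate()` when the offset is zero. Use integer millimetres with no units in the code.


translate([288, 139, 346]) cube([335, 306, 37]);
translate([288, 139, 0]) cube([28, 28, 346]);
translate([595, 139, 0]) cube([28, 28, 346]);
translate([288, 417, 0]) cube([28, 28, 346]);
translate([595, 417, 0]) cube([28, 28, 346]);


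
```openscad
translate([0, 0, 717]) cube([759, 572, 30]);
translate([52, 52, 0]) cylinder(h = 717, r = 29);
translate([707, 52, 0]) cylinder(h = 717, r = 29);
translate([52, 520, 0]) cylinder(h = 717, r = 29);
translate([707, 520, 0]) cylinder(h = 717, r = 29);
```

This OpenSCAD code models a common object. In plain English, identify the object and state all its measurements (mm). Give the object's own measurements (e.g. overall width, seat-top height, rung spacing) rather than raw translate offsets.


A rectangular dining table. The top is 759×572×30 mm with its upper surface at z = 747 mm. It stands on four round legs of 58 mm diameter, each leg's bounding box inset 23 mm from the nearest pair of top edges, running from the floor to the underside of the top.


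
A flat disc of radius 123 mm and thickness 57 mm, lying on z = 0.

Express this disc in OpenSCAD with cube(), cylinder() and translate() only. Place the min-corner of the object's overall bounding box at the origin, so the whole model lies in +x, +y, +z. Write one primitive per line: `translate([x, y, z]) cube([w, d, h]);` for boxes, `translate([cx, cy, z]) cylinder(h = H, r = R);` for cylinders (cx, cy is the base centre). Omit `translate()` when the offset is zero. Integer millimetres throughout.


translate([123, 123, 0]) cylinder(h = 57, r = 123);


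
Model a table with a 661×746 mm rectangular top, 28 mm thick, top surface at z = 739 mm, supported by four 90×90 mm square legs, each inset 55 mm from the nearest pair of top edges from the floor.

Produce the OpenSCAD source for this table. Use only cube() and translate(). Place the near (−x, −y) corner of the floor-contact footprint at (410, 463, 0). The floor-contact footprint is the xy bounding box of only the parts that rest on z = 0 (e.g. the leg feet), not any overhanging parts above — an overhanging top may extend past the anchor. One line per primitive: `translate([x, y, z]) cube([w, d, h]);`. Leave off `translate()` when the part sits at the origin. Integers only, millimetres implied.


translate([355, 408, 711]) cube([661, 746, 28]);
translate([410, 463, 0]) cube([90, 90, 711]);
translate([871, 463, 0]) cube([90, 90, 711]);
translate([410, 1009, 0]) cube([90, 90, 711]);
translate([871, 1009, 0]) cube([90, 90, 711]);


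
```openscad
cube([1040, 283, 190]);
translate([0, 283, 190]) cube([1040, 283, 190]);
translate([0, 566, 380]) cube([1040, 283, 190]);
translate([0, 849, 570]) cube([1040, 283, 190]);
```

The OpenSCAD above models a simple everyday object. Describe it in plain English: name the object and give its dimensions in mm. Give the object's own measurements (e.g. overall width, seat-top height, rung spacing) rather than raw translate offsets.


A straight staircase of 4 solid steps. Each step is 1040 mm wide (x), 283 mm deep (y, the going) and 190 mm tall (the rise). The first step rests on the floor; each subsequent step sits one going further in +y and one rise higher in +z, directly behind and above the previous step with no overlap.


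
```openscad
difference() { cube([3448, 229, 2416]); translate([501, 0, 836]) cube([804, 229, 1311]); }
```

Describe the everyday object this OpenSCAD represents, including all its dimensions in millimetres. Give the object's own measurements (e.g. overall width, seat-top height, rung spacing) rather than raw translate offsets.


A wall 3448 mm long (x), 229 mm thick (y), 2416 mm tall, with a rectangular window opening cut through it. The opening is 804 mm wide and 1311 mm tall; its sill is at z = 836 mm and its near (−x) edge is 501 mm from the wall's −x end. The opening passes through the full wall thickness.


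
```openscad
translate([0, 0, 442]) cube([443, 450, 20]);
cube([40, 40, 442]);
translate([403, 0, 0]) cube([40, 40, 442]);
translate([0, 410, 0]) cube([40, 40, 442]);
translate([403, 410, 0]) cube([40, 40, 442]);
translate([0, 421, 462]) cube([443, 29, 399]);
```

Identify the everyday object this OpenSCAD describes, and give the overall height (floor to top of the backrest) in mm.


A chair. The overall height is 861 mm.

A slab on four corner posts with a tall panel at the back — a chair. The seat slab sits at z = 442 with thickness 20, and the 399 mm backrest starts at the seat top, so the overall height is 442 + 20 + 399 = 861 mm.


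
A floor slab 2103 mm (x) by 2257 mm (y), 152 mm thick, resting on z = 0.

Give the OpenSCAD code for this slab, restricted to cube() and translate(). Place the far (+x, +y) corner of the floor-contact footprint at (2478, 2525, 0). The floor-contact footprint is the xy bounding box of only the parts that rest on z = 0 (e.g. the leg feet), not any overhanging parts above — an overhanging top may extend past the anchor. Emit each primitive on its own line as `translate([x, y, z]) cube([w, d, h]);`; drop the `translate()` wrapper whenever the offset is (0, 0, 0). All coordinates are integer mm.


translate([375, 268, 0]) cube([2103, 2257, 152]);


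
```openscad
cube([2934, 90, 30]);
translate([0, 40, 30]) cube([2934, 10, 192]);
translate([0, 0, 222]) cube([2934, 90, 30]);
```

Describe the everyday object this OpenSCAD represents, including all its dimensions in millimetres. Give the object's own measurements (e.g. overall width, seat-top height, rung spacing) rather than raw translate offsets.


An I-beam lying along x, 2934 mm long. Overall section height 252 mm. Two flanges 90 mm wide (y) and 30 mm thick, one on the floor and one at the top; a web 10 mm thick runs between them, centred on the flange width.


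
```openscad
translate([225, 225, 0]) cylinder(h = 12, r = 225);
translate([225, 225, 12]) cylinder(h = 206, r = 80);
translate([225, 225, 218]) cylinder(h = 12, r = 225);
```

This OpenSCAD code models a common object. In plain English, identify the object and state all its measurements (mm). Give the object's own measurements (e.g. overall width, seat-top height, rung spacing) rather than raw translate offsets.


A spool: two coaxial disc flanges of radius 225 mm and thickness 12 mm, joined by a core cylinder of radius 80 mm and height 206 mm. The lower flange rests on z = 0 and the three cylinders share a vertical axis.


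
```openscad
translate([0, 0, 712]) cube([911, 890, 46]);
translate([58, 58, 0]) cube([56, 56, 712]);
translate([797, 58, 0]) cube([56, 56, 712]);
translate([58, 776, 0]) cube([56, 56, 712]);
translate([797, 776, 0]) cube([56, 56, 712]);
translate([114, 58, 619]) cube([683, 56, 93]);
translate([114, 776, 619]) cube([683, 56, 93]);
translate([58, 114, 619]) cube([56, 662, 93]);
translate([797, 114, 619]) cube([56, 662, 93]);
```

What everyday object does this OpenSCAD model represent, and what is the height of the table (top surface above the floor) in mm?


A table. The table height is 758 mm.

A 911×890×46 slab sits at z = 712 on four 56 mm square posts — a table. The top surface is at 712 + 46 = 758 mm.


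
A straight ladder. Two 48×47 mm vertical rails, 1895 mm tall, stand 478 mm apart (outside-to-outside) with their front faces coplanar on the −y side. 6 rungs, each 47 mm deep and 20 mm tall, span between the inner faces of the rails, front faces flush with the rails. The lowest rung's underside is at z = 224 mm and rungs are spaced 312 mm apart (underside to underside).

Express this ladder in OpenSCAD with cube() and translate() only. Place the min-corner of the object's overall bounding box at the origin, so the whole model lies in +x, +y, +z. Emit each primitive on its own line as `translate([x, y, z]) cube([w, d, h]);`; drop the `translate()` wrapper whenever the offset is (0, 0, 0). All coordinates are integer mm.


// rung span = 478 - 2*48 = 382
// rung[k] z = 224 + k*312
cube([48, 47, 1895]);
translate([430, 0, 0]) cube([48, 47, 1895]);
translate([48, 0, 224]) cube([382, 47, 20]);
translate([48, 0, 536]) cube([382, 47, 20]);
translate([48, 0, 848]) cube([382, 47, 20]);
translate([48, 0, 1160]) cube([382, 47, 20]);
translate([48, 0, 1472]) cube([382, 47, 20]);
translate([48, 0, 1784]) cube([382, 47, 20]);


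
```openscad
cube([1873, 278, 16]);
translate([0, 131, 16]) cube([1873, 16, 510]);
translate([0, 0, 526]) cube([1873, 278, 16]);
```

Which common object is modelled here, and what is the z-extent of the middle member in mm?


An I-beam. The web height is 510 mm.

Two wide flanges with a thin centred web — an I-beam. Overall 542 mm minus two 16 mm flanges gives a web of 542 − 2·16 = 510 mm.


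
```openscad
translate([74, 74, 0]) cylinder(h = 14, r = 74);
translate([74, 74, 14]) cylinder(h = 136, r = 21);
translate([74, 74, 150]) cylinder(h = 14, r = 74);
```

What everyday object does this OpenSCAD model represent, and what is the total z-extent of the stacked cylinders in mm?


A spool. The overall height is 164 mm.

Three coaxial cylinders, large–small–large — a spool. Two 14 mm flanges and a 136 mm core give 14 + 136 + 14 = 164 mm.


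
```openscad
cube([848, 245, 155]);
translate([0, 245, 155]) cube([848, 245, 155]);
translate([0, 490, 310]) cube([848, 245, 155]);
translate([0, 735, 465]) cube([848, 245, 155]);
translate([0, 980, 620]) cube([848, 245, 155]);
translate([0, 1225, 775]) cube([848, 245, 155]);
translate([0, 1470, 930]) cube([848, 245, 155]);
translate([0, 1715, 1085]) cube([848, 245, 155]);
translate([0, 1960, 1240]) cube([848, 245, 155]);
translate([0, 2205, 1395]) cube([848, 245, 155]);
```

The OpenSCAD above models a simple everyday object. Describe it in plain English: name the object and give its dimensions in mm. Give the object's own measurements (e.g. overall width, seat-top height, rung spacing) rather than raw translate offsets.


A straight staircase of 10 solid steps. Each step is 848 mm wide (x), 245 mm deep (y, the going) and 155 mm tall (the rise). The first step rests on the floor; each subsequent step sits one going further in +y and one rise higher in +z, directly behind and above the previous step with no overlap.


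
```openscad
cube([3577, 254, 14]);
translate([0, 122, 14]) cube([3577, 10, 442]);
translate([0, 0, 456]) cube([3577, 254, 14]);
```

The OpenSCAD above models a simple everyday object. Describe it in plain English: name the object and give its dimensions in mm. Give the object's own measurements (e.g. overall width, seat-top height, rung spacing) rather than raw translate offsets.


An I-beam lying along x, 3577 mm long. Overall section height 470 mm. Two flanges 254 mm wide (y) and 14 mm thick, one on the floor and one at the top; a web 10 mm thick runs between them, centred on the flange width.


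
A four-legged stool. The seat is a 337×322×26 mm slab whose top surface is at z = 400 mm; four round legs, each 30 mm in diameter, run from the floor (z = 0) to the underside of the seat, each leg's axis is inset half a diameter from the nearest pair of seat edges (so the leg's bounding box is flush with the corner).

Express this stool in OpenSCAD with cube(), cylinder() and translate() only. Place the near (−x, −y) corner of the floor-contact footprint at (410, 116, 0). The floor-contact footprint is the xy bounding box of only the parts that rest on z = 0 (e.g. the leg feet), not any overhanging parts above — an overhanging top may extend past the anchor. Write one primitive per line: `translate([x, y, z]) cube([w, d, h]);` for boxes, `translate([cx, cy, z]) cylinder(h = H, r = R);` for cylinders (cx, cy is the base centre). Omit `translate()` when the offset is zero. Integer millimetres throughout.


translate([410, 116, 374]) cube([337, 322, 26]);
translate([425, 131, 0]) cylinder(h = 374, r = 15);
translate([732, 131, 0]) cylinder(h = 374, r = 15);
translate([425, 423, 0]) cylinder(h = 374, r = 15);
translate([732, 423, 0]) cylinder(h = 374, r = 15);


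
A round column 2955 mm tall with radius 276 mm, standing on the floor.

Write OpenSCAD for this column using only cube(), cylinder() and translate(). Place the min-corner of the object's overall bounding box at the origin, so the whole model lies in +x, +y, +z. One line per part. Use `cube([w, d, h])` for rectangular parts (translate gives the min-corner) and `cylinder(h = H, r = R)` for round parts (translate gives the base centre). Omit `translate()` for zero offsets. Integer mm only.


translate([276, 276, 0]) cylinder(h = 2955, r = 276);


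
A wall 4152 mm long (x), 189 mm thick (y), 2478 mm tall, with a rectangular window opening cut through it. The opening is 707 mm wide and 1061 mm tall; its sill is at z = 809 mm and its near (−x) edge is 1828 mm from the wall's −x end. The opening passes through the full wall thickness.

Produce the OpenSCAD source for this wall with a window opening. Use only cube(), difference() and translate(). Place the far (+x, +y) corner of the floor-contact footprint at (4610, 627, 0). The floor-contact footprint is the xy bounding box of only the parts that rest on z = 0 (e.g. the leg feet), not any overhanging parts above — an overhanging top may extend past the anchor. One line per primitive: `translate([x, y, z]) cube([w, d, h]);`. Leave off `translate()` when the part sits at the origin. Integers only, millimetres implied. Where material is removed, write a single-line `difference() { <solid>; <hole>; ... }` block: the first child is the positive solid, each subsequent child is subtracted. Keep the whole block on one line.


difference() { translate([458, 438, 0]) cube([4152, 189, 2478]); translate([2286, 438, 809]) cube([707, 189, 1061]); }


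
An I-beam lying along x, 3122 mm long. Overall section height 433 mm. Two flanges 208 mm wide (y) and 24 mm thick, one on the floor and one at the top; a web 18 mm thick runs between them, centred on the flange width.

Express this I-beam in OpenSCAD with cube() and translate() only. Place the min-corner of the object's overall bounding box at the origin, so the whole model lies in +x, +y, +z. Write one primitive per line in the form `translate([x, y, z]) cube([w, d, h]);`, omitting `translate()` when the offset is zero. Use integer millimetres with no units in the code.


cube([3122, 208, 24]);
translate([0, 95, 24]) cube([3122, 18, 385]);
translate([0, 0, 409]) cube([3122, 208, 24]);


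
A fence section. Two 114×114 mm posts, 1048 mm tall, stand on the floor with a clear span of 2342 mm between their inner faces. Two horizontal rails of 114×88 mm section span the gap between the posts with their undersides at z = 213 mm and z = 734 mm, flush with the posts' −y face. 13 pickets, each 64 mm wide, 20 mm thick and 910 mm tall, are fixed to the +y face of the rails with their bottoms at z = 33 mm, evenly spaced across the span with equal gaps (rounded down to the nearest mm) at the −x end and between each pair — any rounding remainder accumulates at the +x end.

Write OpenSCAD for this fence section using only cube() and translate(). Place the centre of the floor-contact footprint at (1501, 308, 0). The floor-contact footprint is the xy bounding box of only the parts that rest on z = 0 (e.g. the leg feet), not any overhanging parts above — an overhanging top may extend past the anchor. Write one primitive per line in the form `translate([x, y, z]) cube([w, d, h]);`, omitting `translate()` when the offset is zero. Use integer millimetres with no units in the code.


translate([216, 251, 0]) cube([114, 114, 1048]);
translate([2672, 251, 0]) cube([114, 114, 1048]);
translate([330, 251, 213]) cube([2342, 114, 88]);
translate([330, 251, 734]) cube([2342, 114, 88]);
translate([437, 365, 33]) cube([64, 20, 910]);
translate([608, 365, 33]) cube([64, 20, 910]);
translate([779, 365, 33]) cube([64, 20, 910]);
translate([950, 365, 33]) cube([64, 20, 910]);
translate([1121, 365, 33]) cube([64, 20, 910]);
translate([1292, 365, 33]) cube([64, 20, 910]);
translate([1463, 365, 33]) cube([64, 20, 910]);
translate([1634, 365, 33]) cube([64, 20, 910]);
translate([1805, 365, 33]) cube([64, 20, 910]);
translate([1976, 365, 33]) cube([64, 20, 910]);
translate([2147, 365, 33]) cube([64, 20, 910]);
translate([2318, 365, 33]) cube([64, 20, 910]);
translate([2489, 365, 33]) cube([64, 20, 910]);


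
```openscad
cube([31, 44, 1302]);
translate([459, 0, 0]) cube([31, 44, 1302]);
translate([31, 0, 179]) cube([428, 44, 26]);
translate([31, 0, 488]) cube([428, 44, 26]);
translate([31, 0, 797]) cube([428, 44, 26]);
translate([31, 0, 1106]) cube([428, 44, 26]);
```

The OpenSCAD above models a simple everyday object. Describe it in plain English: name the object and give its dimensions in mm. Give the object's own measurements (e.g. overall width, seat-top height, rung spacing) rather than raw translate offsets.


A straight ladder. Two 31×44 mm vertical rails, 1302 mm tall, stand 490 mm apart (outside-to-outside) with their front faces coplanar on the −y side. 4 rungs, each 44 mm deep and 26 mm tall, span between the inner faces of the rails, front faces flush with the rails. The lowest rung's underside is at z = 179 mm and rungs are spaced 309 mm apart (underside to underside).


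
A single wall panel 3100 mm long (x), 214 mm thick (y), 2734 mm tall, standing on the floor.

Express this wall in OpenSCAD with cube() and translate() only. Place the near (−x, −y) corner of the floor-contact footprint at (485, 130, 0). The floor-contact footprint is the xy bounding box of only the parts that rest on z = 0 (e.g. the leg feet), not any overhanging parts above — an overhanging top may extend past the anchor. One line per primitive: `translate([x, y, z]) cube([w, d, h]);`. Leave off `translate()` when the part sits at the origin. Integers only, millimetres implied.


translate([485, 130, 0]) cube([3100, 214, 2734]);


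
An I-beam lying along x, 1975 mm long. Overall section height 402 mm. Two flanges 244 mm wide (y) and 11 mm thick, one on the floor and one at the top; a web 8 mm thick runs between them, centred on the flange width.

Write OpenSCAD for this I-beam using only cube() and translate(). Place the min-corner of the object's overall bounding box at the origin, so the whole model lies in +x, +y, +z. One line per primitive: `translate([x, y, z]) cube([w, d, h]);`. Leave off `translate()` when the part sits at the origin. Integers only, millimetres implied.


cube([1975, 244, 11]);
translate([0, 118, 11]) cube([1975, 8, 380]);
translate([0, 0, 391]) cube([1975, 244, 11]);


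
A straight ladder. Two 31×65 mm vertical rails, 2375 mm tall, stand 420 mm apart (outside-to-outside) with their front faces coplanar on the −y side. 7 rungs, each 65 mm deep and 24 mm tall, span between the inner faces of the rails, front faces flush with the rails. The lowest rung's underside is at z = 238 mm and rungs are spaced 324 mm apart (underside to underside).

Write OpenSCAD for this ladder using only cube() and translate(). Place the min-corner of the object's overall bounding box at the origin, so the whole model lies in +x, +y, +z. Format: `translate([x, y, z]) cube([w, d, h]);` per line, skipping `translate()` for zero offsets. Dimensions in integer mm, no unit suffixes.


// rung span = 420 - 2*31 = 358
// rung[k] z = 238 + k*324
cube([31, 65, 2375]);
translate([389, 0, 0]) cube([31, 65, 2375]);
translate([31, 0, 238]) cube([358, 65, 24]);
translate([31, 0, 562]) cube([358, 65, 24]);
translate([31, 0, 886]) cube([358, 65, 24]);
translate([31, 0, 1210]) cube([358, 65, 24]);
translate([31, 0, 1534]) cube([358, 65, 24]);
translate([31, 0, 1858]) cube([358, 65, 24]);
translate([31, 0, 2182]) cube([358, 65, 24]);


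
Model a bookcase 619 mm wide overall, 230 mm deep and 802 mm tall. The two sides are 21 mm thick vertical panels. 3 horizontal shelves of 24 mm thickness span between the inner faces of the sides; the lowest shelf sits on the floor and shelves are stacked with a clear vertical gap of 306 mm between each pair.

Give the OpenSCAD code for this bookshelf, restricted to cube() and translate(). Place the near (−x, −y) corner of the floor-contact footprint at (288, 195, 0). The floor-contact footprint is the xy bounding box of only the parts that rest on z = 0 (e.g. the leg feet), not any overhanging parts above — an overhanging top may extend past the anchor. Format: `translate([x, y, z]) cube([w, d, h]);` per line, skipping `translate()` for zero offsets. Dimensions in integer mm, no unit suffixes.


translate([288, 195, 0]) cube([21, 230, 802]);
translate([886, 195, 0]) cube([21, 230, 802]);
translate([309, 195, 0]) cube([577, 230, 24]);
translate([309, 195, 330]) cube([577, 230, 24]);
translate([309, 195, 660]) cube([577, 230, 24]);


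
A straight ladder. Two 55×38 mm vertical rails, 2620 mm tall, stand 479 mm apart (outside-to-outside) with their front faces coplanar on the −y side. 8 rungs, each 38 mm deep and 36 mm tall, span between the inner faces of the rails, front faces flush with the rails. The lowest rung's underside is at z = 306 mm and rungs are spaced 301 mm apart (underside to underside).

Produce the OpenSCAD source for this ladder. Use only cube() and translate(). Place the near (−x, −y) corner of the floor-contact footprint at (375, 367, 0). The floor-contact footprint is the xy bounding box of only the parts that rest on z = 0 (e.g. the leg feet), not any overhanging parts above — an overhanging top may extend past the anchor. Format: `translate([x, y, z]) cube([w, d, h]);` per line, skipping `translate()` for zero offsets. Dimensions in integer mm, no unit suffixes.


translate([375, 367, 0]) cube([55, 38, 2620]);
translate([799, 367, 0]) cube([55, 38, 2620]);
translate([430, 367, 306]) cube([369, 38, 36]);
translate([430, 367, 607]) cube([369, 38, 36]);
translate([430, 367, 908]) cube([369, 38, 36]);
translate([430, 367, 1209]) cube([369, 38, 36]);
translate([430, 367, 1510]) cube([369, 38, 36]);
translate([430, 367, 1811]) cube([369, 38, 36]);
translate([430, 367, 2112]) cube([369, 38, 36]);
translate([430, 367, 2413]) cube([369, 38, 36]);


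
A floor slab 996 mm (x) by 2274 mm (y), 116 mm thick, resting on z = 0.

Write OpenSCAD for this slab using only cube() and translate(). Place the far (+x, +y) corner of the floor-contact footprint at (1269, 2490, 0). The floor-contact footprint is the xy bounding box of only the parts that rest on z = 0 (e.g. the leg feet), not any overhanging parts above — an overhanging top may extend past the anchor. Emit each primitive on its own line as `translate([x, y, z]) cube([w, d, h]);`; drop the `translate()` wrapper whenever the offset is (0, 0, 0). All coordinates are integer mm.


translate([273, 216, 0]) cube([996, 2274, 116]);


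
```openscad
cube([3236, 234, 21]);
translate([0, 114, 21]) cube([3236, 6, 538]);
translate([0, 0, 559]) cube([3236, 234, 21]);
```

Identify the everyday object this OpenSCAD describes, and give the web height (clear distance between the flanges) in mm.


An I-beam. The web height is 538 mm.

Two wide flanges with a thin centred web — an I-beam. Overall 580 mm minus two 21 mm flanges gives a web of 580 − 2·21 = 538 mm.


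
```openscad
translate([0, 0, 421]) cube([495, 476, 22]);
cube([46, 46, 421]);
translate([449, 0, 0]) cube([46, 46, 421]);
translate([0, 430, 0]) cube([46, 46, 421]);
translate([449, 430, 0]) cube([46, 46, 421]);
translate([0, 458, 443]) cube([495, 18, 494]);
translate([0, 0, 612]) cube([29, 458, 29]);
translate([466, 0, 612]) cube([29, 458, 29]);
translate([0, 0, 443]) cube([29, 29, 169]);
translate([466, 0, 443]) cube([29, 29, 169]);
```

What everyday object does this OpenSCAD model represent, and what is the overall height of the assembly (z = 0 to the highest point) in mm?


A chair. The overall height is 937 mm.

A slab on four corner posts with a tall panel at the back — a chair. The seat slab sits at z = 421 with thickness 22, and the 494 mm backrest starts at the seat top, so the overall height is 421 + 22 + 494 = 937 mm.


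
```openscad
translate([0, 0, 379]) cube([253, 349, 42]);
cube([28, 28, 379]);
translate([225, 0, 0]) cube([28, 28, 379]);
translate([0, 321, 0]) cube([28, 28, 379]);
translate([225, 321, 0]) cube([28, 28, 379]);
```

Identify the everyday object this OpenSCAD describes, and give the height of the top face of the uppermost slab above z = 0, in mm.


A stool. The seat height is 421 mm.

A 253×349×42 slab at z = 379 on four corner posts — a stool. The seat top is 379 + 42 = 421 mm.


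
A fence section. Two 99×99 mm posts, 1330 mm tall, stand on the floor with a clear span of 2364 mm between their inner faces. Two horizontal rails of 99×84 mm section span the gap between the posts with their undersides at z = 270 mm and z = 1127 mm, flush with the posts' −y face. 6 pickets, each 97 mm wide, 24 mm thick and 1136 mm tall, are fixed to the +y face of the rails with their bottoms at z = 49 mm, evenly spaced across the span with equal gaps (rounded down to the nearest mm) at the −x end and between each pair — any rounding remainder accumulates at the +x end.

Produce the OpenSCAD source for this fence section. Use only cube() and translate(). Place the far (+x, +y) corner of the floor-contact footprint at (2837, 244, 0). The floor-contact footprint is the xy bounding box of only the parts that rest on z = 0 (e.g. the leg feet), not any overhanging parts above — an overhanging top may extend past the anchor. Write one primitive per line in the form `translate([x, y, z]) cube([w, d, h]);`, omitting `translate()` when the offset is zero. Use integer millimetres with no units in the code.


translate([275, 145, 0]) cube([99, 99, 1330]);
translate([2738, 145, 0]) cube([99, 99, 1330]);
translate([374, 145, 270]) cube([2364, 99, 84]);
translate([374, 145, 1127]) cube([2364, 99, 84]);
translate([628, 244, 49]) cube([97, 24, 1136]);
translate([979, 244, 49]) cube([97, 24, 1136]);
translate([1330, 244, 49]) cube([97, 24, 1136]);
translate([1681, 244, 49]) cube([97, 24, 1136]);
translate([2032, 244, 49]) cube([97, 24, 1136]);
translate([2383, 244, 49]) cube([97, 24, 1136]);


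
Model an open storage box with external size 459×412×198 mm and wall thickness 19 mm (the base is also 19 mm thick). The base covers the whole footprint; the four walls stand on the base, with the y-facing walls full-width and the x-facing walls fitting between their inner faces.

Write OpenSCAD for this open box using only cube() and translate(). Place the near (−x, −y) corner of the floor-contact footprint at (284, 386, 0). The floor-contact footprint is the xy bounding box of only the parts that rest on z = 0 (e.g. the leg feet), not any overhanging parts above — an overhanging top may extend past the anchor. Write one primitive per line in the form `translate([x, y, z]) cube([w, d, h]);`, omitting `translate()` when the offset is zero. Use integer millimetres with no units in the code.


translate([284, 386, 0]) cube([459, 412, 19]);
translate([284, 386, 19]) cube([459, 19, 179]);
translate([284, 779, 19]) cube([459, 19, 179]);
translate([284, 405, 19]) cube([19, 374, 179]);
translate([724, 405, 19]) cube([19, 374, 179]);


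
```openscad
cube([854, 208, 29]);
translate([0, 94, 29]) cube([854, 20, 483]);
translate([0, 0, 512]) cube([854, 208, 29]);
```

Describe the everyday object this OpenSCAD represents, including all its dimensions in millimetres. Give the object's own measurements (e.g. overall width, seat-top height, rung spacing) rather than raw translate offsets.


An I-beam lying along x, 854 mm long. Overall section height 541 mm. Two flanges 208 mm wide (y) and 29 mm thick, one on the floor and one at the top; a web 20 mm thick runs between them, centred on the flange width.
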